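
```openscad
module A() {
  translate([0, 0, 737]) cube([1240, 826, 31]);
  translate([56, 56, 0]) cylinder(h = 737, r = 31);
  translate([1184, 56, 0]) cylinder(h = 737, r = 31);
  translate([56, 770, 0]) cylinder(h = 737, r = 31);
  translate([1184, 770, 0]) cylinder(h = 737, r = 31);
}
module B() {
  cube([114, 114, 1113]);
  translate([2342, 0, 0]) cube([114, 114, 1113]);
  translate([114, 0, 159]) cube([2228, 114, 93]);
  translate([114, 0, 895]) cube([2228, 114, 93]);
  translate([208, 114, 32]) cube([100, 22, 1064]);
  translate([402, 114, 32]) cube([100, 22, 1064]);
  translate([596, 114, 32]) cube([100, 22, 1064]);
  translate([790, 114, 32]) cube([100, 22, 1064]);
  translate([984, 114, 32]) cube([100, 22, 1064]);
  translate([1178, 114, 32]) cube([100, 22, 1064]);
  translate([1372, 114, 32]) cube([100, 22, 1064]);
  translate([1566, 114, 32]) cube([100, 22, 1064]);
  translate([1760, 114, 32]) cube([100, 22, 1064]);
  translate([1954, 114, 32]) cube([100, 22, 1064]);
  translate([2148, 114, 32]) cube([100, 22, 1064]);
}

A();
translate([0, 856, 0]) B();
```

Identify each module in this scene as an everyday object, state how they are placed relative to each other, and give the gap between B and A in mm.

A is a table. B is a fence section. The fence section is on the floor beside the table on its +y side. The gap between the fence section and the table is 30 mm.

The fence section's nearest face is 30 mm from the table's +y face.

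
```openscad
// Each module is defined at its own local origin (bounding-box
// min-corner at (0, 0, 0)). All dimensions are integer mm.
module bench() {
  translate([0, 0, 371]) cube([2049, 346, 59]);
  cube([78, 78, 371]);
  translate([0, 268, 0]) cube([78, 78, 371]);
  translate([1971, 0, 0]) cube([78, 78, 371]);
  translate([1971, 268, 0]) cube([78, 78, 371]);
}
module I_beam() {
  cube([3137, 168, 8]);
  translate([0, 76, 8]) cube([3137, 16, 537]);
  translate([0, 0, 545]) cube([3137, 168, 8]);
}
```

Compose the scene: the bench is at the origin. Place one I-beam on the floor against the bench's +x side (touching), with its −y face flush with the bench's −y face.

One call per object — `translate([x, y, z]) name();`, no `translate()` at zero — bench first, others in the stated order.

bench();
translate([2049, 0, 0]) I_beam();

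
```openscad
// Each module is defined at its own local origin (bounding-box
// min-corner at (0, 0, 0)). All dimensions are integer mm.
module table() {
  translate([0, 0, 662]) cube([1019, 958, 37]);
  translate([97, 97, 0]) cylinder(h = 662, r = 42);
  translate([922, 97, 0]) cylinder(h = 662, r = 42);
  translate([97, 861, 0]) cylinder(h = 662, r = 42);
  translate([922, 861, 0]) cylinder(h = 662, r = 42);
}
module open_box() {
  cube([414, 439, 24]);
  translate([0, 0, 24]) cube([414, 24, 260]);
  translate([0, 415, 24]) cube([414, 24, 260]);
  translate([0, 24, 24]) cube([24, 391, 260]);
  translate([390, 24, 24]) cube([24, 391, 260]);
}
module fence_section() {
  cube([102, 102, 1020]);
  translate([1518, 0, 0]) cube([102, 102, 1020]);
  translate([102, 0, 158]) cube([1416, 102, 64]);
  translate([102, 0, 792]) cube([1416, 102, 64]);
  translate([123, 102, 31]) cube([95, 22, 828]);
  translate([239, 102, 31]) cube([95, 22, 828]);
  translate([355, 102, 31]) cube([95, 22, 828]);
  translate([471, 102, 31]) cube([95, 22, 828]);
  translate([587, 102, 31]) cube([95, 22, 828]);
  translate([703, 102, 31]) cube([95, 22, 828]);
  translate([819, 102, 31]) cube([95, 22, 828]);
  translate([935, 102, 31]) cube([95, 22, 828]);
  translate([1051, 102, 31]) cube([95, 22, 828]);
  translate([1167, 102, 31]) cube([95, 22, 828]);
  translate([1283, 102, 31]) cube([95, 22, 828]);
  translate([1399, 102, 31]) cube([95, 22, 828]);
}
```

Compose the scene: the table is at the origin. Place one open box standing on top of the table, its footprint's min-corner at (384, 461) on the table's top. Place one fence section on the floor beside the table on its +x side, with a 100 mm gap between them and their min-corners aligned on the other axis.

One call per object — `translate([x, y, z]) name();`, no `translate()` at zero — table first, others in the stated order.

table();
translate([384, 461, 699]) open_box();
translate([1119, 0, 0]) fence_section();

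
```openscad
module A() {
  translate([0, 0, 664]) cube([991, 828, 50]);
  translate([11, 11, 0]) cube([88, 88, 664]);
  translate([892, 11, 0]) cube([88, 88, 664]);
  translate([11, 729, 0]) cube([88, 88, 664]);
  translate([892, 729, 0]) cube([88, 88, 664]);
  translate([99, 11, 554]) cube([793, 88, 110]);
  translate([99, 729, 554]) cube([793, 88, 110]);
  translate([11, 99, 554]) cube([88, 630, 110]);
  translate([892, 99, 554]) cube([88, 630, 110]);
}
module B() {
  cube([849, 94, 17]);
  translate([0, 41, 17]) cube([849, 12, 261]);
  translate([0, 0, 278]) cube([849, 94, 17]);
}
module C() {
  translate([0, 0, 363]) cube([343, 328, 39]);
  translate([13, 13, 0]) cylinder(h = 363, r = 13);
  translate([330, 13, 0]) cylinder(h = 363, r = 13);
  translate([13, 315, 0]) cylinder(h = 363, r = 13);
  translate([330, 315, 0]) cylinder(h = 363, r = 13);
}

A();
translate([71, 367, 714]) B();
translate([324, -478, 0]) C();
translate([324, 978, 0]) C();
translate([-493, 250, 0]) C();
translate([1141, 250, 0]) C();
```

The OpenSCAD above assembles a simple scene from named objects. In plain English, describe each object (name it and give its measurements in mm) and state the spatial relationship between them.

A is a rectangular dining table. The top is 991×828×50 mm with its upper surface at z = 714 mm. It stands on four 88×88 mm square legs, each inset 11 mm from the nearest pair of top edges, running from the floor to the underside of the top. Four apron rails, 88 mm thick and 110 mm tall, run between adjacent legs with their top edges flush with the underside of the top and their outer faces flush with the legs' outer faces.

B is an I-beam lying along x, 849 mm long. Overall section height 295 mm. Two flanges 94 mm wide (y) and 17 mm thick, one on the floor and one at the top; a web 12 mm thick runs between them, centred on the flange width.

C is a four-legged stool. The seat is a 343×328×39 mm slab whose top surface is at z = 402 mm; four round legs, each 26 mm in diameter, run from the floor (z = 0) to the underside of the seat, each leg's axis is inset half a diameter from the nearest pair of seat edges (so the leg's bounding box is flush with the corner).

The I-beam is on top of the table, centred. Four stools sit around the table at the −y, +y, −x, +x sides.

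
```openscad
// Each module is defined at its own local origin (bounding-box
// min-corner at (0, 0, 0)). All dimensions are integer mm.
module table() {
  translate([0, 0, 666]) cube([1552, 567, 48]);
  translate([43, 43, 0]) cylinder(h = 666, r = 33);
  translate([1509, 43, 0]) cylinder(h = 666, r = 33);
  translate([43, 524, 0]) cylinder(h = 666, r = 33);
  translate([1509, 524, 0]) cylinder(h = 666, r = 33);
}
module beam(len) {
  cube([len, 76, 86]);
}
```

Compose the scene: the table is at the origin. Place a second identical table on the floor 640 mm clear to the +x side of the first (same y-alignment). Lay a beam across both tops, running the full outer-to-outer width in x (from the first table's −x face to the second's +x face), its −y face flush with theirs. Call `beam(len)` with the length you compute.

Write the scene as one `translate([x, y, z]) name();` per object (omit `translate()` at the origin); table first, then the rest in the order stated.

table();
translate([2192, 0, 0]) table();
translate([0, 0, 714]) beam(3744);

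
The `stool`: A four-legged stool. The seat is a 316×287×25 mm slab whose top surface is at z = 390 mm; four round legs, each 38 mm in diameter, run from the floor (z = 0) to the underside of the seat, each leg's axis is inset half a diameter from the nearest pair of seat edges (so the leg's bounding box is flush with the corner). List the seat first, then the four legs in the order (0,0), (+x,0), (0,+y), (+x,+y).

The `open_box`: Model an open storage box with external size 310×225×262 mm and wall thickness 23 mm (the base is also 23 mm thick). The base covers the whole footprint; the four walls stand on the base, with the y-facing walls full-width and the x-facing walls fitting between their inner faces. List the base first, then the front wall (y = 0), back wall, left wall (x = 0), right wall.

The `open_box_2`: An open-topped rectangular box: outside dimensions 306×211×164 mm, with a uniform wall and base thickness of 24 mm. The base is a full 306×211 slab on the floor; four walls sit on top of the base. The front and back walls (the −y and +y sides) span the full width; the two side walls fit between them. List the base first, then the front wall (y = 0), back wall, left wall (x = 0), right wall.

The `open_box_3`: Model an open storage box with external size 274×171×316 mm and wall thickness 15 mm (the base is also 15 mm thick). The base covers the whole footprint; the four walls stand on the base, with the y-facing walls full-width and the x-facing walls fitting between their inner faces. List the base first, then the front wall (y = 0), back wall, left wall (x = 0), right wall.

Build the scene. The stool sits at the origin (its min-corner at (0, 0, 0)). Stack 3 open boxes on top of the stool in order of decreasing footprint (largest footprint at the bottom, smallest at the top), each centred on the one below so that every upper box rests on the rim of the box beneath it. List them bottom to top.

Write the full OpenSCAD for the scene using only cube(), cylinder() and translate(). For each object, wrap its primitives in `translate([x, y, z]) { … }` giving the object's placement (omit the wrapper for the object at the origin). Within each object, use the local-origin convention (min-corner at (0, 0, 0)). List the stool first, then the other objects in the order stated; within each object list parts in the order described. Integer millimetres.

translate([0, 0, 365]) cube([316, 287, 25]);
translate([19, 19, 0]) cylinder(h = 365, r = 19);
translate([297, 19, 0]) cylinder(h = 365, r = 19);
translate([19, 268, 0]) cylinder(h = 365, r = 19);
translate([297, 268, 0]) cylinder(h = 365, r = 19);
translate([3, 31, 390]) {
  cube([310, 225, 23]);
  translate([0, 0, 23]) cube([310, 23, 239]);
  translate([0, 202, 23]) cube([310, 23, 239]);
  translate([0, 23, 23]) cube([23, 179, 239]);
  translate([287, 23, 23]) cube([23, 179, 239]);
}
translate([5, 38, 652]) {
  cube([306, 211, 24]);
  translate([0, 0, 24]) cube([306, 24, 140]);
  translate([0, 187, 24]) cube([306, 24, 140]);
  translate([0, 24, 24]) cube([24, 163, 140]);
  translate([282, 24, 24]) cube([24, 163, 140]);
}
translate([21, 58, 816]) {
  cube([274, 171, 15]);
  translate([0, 0, 15]) cube([274, 15, 301]);
  translate([0, 156, 15]) cube([274, 15, 301]);
  translate([0, 15, 15]) cube([15, 141, 301]);
  translate([259, 15, 15]) cube([15, 141, 301]);
}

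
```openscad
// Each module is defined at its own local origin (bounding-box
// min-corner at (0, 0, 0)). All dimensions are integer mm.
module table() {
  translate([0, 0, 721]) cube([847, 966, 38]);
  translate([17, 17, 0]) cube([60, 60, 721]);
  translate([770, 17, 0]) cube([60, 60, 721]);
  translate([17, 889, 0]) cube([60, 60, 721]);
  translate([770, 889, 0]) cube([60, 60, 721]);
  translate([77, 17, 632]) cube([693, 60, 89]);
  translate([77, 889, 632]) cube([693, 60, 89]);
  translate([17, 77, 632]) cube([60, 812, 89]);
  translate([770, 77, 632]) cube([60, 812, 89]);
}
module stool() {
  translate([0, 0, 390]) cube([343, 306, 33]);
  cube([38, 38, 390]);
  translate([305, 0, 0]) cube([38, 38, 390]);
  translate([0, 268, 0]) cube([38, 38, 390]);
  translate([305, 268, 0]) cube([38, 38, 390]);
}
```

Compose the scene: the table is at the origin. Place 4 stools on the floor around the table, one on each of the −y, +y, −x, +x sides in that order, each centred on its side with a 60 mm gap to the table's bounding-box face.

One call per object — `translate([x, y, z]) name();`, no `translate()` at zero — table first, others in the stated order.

table();
translate([252, -366, 0]) stool();
translate([252, 1026, 0]) stool();
translate([-403, 330, 0]) stool();
translate([907, 330, 0]) stool();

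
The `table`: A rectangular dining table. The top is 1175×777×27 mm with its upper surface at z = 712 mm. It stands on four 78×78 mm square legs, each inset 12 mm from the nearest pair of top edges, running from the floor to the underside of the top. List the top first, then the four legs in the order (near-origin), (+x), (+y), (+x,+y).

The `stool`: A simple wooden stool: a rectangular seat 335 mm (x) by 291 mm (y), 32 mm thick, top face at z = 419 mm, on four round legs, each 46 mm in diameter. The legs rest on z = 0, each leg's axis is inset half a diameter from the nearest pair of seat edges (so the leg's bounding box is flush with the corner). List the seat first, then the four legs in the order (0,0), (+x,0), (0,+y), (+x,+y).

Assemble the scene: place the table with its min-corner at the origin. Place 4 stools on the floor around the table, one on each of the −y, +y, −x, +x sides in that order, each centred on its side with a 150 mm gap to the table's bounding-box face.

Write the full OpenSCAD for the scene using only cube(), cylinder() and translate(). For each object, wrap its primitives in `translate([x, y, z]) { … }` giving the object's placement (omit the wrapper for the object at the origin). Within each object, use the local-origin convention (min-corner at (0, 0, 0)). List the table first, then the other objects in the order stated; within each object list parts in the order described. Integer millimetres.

translate([0, 0, 685]) cube([1175, 777, 27]);
translate([12, 12, 0]) cube([78, 78, 685]);
translate([1085, 12, 0]) cube([78, 78, 685]);
translate([12, 687, 0]) cube([78, 78, 685]);
translate([1085, 687, 0]) cube([78, 78, 685]);
translate([420, -441, 0]) {
  translate([0, 0, 387]) cube([335, 291, 32]);
  translate([23, 23, 0]) cylinder(h = 387, r = 23);
  translate([312, 23, 0]) cylinder(h = 387, r = 23);
  translate([23, 268, 0]) cylinder(h = 387, r = 23);
  translate([312, 268, 0]) cylinder(h = 387, r = 23);
}
translate([420, 927, 0]) {
  translate([0, 0, 387]) cube([335, 291, 32]);
  translate([23, 23, 0]) cylinder(h = 387, r = 23);
  translate([312, 23, 0]) cylinder(h = 387, r = 23);
  translate([23, 268, 0]) cylinder(h = 387, r = 23);
  translate([312, 268, 0]) cylinder(h = 387, r = 23);
}
translate([-485, 243, 0]) {
  translate([0, 0, 387]) cube([335, 291, 32]);
  translate([23, 23, 0]) cylinder(h = 387, r = 23);
  translate([312, 23, 0]) cylinder(h = 387, r = 23);
  translate([23, 268, 0]) cylinder(h = 387, r = 23);
  translate([312, 268, 0]) cylinder(h = 387, r = 23);
}
translate([1325, 243, 0]) {
  translate([0, 0, 387]) cube([335, 291, 32]);
  translate([23, 23, 0]) cylinder(h = 387, r = 23);
  translate([312, 23, 0]) cylinder(h = 387, r = 23);
  translate([23, 268, 0]) cylinder(h = 387, r = 23);
  translate([312, 268, 0]) cylinder(h = 387, r = 23);
}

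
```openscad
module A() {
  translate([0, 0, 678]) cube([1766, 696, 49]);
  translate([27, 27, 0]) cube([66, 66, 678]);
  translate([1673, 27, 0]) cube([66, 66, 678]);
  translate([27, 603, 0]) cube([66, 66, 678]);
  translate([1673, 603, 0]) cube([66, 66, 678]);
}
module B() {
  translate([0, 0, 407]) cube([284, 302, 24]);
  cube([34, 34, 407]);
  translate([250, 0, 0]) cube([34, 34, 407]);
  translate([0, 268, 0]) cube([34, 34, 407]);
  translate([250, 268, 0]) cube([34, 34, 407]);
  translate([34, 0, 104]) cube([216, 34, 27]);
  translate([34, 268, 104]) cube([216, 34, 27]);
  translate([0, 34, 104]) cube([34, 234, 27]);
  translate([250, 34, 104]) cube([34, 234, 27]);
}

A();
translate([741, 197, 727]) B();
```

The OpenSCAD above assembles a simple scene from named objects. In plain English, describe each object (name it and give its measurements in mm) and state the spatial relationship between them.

A is a rectangular dining table. The top is 1766×696×49 mm with its upper surface at z = 727 mm. It stands on four 66×66 mm square legs, each inset 27 mm from the nearest pair of top edges, running from the floor to the underside of the top.

B is a simple wooden stool: a rectangular seat 284 mm (x) by 302 mm (y), 24 mm thick, top face at z = 431 mm, on four square legs, each 34×34 mm in cross-section. The legs rest on z = 0, each flush with a corner of the seat. Four stretchers, 34 mm wide and 27 mm tall, connect adjacent legs with their undersides at z = 104 mm, each running between the inner faces of the legs it joins and aligned with the legs' outer faces on the other axis.

The stool is on top of the table, centred.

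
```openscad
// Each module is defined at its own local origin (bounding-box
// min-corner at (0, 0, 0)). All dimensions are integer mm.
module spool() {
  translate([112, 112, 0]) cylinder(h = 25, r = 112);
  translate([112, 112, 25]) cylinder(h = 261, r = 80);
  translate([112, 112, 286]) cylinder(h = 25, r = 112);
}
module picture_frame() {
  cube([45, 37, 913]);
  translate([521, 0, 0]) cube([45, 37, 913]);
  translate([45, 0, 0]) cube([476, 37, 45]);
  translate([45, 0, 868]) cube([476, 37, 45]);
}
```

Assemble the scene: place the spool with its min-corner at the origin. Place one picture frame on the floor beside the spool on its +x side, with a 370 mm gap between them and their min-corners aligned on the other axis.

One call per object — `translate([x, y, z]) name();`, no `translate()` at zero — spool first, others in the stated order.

spool();
translate([594, 0, 0]) picture_frame();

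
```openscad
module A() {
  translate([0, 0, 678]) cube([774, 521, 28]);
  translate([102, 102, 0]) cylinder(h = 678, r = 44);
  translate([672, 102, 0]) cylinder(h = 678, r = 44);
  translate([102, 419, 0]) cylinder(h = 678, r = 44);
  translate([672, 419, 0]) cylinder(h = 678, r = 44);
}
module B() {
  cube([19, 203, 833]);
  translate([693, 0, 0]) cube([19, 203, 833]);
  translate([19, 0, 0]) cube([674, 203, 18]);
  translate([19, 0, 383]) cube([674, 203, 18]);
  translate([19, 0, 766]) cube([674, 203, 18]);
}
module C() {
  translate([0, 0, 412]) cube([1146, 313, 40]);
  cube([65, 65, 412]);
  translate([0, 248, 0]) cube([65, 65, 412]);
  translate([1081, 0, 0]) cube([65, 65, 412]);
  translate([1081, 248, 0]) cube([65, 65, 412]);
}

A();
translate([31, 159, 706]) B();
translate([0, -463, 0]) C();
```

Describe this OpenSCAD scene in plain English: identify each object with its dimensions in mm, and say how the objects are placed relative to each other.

A is a table with a 774×521 mm rectangular top, 28 mm thick, top surface at z = 706 mm, supported by four round legs of 88 mm diameter, each leg's bounding box inset 58 mm from the nearest pair of top edges, running from the floor.

B is an open bookshelf. Two side panels, each 19 mm thick, 203 mm deep and 833 mm tall, stand 712 mm apart (outside-to-outside). Between them sit 3 shelves, each 18 mm thick and 203 mm deep, spanning the full gap between the sides. The bottom shelf rests on the floor (its underside at z = 0) and the clear gap between one shelf's top and the next shelf's underside is 365 mm.

C is a bench: a 1146×313 mm seat slab, 40 mm thick, top at z = 452 mm, on four 65×65 mm square legs flush with the seat corners and standing on z = 0.

The bookshelf is on top of the table, centred. The bench is on the floor beside the table on its −y side.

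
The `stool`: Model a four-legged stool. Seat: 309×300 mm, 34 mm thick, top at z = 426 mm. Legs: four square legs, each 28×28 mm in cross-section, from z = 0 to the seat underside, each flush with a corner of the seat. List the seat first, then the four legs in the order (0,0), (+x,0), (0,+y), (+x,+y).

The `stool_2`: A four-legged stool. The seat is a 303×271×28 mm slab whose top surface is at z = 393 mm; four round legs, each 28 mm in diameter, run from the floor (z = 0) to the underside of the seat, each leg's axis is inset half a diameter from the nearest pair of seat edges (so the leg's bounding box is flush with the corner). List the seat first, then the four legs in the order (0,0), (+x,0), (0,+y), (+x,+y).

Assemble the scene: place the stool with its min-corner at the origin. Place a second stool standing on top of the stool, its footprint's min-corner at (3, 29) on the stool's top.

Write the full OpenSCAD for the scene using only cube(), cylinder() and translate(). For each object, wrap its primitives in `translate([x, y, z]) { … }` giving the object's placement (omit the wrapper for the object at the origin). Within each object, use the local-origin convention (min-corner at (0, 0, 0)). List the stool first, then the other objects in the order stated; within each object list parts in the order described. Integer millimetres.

translate([0, 0, 392]) cube([309, 300, 34]);
cube([28, 28, 392]);
translate([281, 0, 0]) cube([28, 28, 392]);
translate([0, 272, 0]) cube([28, 28, 392]);
translate([281, 272, 0]) cube([28, 28, 392]);
translate([3, 29, 426]) {
  translate([0, 0, 365]) cube([303, 271, 28]);
  translate([14, 14, 0]) cylinder(h = 365, r = 14);
  translate([289, 14, 0]) cylinder(h = 365, r = 14);
  translate([14, 257, 0]) cylinder(h = 365, r = 14);
  translate([289, 257, 0]) cylinder(h = 365, r = 14);
}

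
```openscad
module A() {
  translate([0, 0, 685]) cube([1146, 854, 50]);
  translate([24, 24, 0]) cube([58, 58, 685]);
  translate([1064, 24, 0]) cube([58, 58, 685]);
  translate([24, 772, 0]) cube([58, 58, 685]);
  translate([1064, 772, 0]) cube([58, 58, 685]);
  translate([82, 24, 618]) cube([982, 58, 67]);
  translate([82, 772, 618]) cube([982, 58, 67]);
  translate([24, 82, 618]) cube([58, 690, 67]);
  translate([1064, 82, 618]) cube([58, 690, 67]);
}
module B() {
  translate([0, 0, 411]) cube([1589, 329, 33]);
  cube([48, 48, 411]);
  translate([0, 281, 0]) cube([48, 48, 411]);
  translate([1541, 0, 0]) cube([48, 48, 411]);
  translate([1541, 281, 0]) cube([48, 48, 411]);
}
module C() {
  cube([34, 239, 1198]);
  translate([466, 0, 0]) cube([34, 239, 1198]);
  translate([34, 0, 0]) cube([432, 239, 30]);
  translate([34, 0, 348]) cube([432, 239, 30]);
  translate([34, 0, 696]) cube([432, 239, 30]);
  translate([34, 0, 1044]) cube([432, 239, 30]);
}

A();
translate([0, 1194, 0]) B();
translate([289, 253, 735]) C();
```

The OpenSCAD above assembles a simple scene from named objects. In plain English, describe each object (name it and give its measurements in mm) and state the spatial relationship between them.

A is a table: top 1146 mm (x) × 854 mm (y), 50 mm thick, upper face at z = 735 mm, on four 58×58 mm square legs, each inset 24 mm from the nearest pair of top edges, running from z = 0 to the bottom of the top. Four apron rails, 58 mm thick and 67 mm tall, run between adjacent legs with their top edges flush with the underside of the top and their outer faces flush with the legs' outer faces.

B is a long wooden bench with a 1589 mm (x) × 329 mm (y) seat, 33 mm thick, its top surface 444 mm above the floor. Four 48 mm square legs at the seat corners, flush with the edges, run from z = 0 to the seat underside.

C is an open bookshelf. Two side panels, each 34 mm thick, 239 mm deep and 1198 mm tall, stand 500 mm apart (outside-to-outside). Between them sit 4 shelves, each 30 mm thick and 239 mm deep, spanning the full gap between the sides. The bottom shelf rests on the floor (its underside at z = 0) and the clear gap between one shelf's top and the next shelf's underside is 318 mm.

The bench is on the floor beside the table on its +y side. The bookshelf is on top of the table.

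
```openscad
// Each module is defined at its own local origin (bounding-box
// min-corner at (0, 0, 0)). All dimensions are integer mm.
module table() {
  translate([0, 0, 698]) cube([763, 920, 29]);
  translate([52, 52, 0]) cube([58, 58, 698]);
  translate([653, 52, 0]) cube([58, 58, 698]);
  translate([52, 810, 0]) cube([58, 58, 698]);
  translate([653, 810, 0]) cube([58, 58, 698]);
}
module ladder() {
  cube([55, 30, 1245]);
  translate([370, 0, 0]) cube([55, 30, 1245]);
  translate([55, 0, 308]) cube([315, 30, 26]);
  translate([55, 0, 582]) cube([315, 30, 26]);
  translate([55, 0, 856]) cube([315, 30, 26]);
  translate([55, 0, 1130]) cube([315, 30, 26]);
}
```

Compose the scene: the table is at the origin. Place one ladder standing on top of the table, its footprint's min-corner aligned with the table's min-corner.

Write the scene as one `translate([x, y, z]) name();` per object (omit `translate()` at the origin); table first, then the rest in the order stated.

table();
translate([0, 0, 727]) ladder();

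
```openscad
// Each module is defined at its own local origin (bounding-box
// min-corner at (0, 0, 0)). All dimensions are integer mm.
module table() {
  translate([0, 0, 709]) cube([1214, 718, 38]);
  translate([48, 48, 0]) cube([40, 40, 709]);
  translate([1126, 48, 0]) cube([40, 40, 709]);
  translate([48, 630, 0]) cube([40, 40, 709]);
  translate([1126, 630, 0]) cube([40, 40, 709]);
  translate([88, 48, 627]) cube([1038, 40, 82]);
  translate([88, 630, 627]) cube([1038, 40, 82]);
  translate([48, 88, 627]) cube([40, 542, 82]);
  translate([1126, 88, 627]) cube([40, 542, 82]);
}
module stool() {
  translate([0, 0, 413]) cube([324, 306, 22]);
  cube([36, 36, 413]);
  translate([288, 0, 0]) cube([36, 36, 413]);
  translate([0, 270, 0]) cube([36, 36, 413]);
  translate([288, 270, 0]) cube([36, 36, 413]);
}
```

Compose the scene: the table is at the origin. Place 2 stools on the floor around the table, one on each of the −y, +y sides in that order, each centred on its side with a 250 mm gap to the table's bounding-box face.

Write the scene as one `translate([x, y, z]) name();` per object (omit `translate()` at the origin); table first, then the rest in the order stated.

table();
translate([445, -556, 0]) stool();
translate([445, 968, 0]) stool();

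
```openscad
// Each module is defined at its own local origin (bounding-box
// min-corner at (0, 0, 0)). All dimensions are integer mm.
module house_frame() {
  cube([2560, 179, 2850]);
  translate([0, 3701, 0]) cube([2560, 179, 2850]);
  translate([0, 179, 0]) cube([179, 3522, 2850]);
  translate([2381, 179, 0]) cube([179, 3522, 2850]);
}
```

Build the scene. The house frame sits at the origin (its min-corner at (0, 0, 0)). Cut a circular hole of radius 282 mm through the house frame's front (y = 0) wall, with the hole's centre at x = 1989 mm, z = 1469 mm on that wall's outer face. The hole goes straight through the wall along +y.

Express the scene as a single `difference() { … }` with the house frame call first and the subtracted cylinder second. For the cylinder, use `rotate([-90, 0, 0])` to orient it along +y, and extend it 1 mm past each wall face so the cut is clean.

difference() {
  house_frame();
  translate([1989, -1, 1469]) rotate([-90, 0, 0]) cylinder(h = 181, r = 282);
}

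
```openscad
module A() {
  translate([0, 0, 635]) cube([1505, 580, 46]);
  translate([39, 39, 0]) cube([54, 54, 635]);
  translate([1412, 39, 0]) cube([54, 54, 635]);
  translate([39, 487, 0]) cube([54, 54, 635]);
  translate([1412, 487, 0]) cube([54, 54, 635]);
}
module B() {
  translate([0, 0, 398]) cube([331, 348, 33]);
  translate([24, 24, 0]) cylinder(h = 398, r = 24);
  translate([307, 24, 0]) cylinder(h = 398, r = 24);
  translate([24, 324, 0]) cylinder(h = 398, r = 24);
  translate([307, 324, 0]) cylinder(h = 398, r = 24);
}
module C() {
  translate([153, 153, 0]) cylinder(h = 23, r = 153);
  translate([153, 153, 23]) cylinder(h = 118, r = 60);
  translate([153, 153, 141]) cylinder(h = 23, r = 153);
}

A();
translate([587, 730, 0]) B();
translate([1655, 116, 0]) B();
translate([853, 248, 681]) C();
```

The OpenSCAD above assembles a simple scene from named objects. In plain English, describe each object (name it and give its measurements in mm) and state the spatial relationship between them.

A is a rectangular dining table. The top is 1505×580×46 mm with its upper surface at z = 681 mm. It stands on four 54×54 mm square legs, each inset 39 mm from the nearest pair of top edges, running from the floor to the underside of the top.

B is a four-legged stool. The seat is a 331×348×33 mm slab whose top surface is at z = 431 mm; four round legs, each 48 mm in diameter, run from the floor (z = 0) to the underside of the seat, each leg's axis is inset half a diameter from the nearest pair of seat edges (so the leg's bounding box is flush with the corner).

C is a spool: two coaxial disc flanges of radius 153 mm and thickness 23 mm, joined by a core cylinder of radius 60 mm and height 118 mm. The lower flange rests on z = 0 and the three cylinders share a vertical axis.

Two stools sit around the table at the +y, +x sides. The spool is on top of the table.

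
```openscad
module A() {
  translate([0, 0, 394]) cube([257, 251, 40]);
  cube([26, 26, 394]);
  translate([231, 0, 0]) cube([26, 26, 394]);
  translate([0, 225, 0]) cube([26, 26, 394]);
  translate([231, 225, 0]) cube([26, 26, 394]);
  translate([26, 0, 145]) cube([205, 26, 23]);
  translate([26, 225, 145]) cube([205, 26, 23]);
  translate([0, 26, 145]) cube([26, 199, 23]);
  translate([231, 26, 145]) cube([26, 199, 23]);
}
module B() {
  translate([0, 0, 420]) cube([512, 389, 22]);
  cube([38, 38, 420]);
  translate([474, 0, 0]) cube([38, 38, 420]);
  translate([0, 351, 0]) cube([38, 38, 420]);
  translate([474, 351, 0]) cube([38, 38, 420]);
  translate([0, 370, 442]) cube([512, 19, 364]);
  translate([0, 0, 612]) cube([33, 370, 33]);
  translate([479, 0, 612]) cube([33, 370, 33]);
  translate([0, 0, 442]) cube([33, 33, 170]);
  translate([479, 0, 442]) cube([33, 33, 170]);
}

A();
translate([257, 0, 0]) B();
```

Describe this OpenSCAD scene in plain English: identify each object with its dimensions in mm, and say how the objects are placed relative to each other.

A is a four-legged stool. The seat is a 257×251×40 mm slab whose top surface is at z = 434 mm; four square legs, each 26×26 mm in cross-section, run from the floor (z = 0) to the underside of the seat, each flush with a corner of the seat. Four stretchers, 26 mm wide and 23 mm tall, connect adjacent legs with their undersides at z = 145 mm, each running between the inner faces of the legs it joins and aligned with the legs' outer faces on the other axis.

B is a chair: 512×389 mm seat, 22 mm thick, top at z = 442 mm, on four 38 mm square corner legs flush with the seat edges. A 19 mm thick backrest slab spans the full seat width, extending 364 mm above the seat top, its back face flush with the seat's +y edge. Two armrests of 33×33 mm section run along each side from the seat's front edge to the front of the backrest, top faces 203 mm above the seat top and outer faces flush with the seat's x-edges; a 33×33 mm post under the front of each armrest stands on the seat at the front corner.

The chair is against the stool's +x side, with their −y faces flush.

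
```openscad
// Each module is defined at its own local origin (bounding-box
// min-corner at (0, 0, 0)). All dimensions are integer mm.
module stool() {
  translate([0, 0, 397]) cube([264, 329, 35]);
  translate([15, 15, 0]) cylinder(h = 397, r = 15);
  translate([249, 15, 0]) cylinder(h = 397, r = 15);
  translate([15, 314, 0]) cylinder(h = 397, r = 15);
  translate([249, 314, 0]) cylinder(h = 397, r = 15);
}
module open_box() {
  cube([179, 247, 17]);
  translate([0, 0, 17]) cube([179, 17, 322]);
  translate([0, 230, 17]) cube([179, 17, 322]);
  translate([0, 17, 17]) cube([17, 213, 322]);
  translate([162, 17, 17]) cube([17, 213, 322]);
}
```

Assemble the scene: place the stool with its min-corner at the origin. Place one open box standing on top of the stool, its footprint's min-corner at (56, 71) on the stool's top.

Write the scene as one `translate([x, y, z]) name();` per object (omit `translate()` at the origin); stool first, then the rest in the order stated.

stool();
translate([56, 71, 432]) open_box();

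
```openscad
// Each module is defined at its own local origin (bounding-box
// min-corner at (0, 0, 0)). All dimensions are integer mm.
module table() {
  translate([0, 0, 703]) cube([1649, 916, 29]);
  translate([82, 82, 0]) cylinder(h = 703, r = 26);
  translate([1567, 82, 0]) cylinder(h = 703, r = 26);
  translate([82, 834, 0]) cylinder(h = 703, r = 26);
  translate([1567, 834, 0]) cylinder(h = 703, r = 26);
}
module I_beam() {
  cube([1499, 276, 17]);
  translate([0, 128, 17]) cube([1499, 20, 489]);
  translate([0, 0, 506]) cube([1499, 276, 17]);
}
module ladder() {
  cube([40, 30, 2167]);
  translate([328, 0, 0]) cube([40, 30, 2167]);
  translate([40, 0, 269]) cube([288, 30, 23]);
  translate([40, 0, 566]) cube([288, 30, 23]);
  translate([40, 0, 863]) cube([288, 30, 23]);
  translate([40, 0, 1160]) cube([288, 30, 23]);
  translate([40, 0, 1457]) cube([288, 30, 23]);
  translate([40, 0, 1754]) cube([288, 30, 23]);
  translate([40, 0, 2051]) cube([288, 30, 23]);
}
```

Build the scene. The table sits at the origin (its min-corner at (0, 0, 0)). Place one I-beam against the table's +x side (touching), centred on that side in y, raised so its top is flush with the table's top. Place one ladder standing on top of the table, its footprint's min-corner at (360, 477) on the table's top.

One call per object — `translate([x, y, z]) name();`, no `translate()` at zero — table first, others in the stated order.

table();
translate([1649, 320, 209]) I_beam();
translate([360, 477, 732]) ladder();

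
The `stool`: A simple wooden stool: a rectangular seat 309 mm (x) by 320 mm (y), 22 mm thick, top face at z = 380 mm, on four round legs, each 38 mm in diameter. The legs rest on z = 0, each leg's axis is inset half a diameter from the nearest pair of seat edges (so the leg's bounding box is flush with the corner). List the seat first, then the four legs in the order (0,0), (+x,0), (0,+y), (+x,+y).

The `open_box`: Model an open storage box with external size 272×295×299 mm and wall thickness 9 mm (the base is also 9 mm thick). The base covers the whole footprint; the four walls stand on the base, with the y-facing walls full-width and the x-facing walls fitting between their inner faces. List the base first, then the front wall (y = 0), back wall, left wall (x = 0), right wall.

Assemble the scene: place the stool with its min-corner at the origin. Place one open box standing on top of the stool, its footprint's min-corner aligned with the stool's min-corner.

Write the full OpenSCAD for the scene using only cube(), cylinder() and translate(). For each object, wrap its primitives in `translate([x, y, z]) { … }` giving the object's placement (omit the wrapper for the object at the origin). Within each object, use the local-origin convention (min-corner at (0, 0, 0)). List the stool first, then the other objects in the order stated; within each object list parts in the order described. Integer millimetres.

translate([0, 0, 358]) cube([309, 320, 22]);
translate([19, 19, 0]) cylinder(h = 358, r = 19);
translate([290, 19, 0]) cylinder(h = 358, r = 19);
translate([19, 301, 0]) cylinder(h = 358, r = 19);
translate([290, 301, 0]) cylinder(h = 358, r = 19);
translate([0, 0, 380]) {
  cube([272, 295, 9]);
  translate([0, 0, 9]) cube([272, 9, 290]);
  translate([0, 286, 9]) cube([272, 9, 290]);
  translate([0, 9, 9]) cube([9, 277, 290]);
  translate([263, 9, 9]) cube([9, 277, 290]);
}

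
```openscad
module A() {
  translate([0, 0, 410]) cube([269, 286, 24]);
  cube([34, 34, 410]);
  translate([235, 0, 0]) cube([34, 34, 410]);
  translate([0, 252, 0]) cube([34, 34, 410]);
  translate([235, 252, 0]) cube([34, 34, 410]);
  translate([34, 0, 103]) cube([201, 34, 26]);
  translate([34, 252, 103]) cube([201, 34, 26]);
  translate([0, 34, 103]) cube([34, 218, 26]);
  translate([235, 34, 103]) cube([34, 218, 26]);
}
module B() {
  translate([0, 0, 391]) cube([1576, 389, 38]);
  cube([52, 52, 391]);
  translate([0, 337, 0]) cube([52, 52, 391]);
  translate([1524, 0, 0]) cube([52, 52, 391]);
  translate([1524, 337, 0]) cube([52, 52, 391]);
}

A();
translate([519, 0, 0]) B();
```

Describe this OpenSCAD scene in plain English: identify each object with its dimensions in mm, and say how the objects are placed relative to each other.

A is a four-legged stool. The seat is a 269×286×24 mm slab whose top surface is at z = 434 mm; four square legs, each 34×34 mm in cross-section, run from the floor (z = 0) to the underside of the seat, each flush with a corner of the seat. Four stretchers, 34 mm wide and 26 mm tall, connect adjacent legs with their undersides at z = 103 mm, each running between the inner faces of the legs it joins and aligned with the legs' outer faces on the other axis.

B is a bench: a 1576×389 mm seat slab, 38 mm thick, top at z = 429 mm, on four 52×52 mm square legs flush with the seat corners and standing on z = 0.

The bench is on the floor beside the stool on its +x side.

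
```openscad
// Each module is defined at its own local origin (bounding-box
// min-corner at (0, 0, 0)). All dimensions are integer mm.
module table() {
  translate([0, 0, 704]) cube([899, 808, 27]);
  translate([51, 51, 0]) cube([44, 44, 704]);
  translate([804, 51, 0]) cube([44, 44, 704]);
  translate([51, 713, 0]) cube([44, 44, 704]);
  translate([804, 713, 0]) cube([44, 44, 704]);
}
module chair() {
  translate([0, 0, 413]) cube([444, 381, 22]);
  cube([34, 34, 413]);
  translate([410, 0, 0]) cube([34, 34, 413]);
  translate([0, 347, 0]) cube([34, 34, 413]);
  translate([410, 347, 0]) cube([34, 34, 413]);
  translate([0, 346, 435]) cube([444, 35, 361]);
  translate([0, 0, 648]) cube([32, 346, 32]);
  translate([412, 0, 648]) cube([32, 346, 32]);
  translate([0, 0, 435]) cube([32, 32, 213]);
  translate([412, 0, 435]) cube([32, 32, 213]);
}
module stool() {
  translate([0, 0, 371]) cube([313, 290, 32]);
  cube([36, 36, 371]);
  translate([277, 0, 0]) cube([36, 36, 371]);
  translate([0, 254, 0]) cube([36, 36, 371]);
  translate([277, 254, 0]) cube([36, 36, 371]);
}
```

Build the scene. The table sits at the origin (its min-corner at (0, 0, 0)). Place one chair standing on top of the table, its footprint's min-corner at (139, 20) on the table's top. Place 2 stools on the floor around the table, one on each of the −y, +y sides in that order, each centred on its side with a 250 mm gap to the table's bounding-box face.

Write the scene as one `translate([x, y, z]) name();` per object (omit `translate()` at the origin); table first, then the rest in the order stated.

table();
translate([139, 20, 731]) chair();
translate([293, -540, 0]) stool();
translate([293, 1058, 0]) stool();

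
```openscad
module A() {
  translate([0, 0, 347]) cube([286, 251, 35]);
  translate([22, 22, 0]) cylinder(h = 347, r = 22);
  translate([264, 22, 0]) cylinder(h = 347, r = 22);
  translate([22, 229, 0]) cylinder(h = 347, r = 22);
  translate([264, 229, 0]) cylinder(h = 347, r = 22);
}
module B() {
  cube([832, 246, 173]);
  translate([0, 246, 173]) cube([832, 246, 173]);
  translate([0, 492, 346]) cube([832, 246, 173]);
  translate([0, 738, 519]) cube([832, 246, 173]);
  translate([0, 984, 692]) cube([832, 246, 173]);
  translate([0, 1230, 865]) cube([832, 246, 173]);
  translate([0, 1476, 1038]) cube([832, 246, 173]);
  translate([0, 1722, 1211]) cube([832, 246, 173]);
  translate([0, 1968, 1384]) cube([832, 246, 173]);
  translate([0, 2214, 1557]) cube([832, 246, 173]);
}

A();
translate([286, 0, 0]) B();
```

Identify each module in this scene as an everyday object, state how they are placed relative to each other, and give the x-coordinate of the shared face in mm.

A is a stool. B is a staircase. The staircase is against the stool's +x side, with their −y faces flush. The x-coordinate of the shared face is 286 mm.

The stool's +x face and the staircase's −x face are both at x = 286 mm.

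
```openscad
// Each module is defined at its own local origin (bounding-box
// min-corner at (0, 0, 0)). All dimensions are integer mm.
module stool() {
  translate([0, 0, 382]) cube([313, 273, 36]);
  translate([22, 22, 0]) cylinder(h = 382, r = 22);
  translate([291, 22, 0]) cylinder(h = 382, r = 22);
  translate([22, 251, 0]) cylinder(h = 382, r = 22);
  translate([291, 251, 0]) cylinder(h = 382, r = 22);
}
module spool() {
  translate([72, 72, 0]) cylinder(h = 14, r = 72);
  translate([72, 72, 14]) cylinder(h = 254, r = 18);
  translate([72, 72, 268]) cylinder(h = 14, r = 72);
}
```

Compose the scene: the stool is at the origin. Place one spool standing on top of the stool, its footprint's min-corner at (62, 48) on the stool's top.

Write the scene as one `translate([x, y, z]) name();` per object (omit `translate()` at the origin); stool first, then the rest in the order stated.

stool();
translate([62, 48, 418]) spool();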